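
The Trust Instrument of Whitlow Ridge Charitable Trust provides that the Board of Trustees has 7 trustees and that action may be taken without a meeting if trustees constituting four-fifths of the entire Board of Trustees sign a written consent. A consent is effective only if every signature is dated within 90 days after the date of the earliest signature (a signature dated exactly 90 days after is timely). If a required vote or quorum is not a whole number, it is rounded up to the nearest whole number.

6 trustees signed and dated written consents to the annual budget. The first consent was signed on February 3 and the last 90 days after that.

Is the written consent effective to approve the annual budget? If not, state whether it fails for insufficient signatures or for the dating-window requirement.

Signatures required: four-fifths of 7 — 4/5 of 7 = 5.60, rounded up to 6, so 6 needed; 6 signed. Sufficient.
Dating window: the latest signature is 90 days after the earliest; the limit is 90 days. Within the window.

Effective — both the signature and dating-window requirements are satisfied.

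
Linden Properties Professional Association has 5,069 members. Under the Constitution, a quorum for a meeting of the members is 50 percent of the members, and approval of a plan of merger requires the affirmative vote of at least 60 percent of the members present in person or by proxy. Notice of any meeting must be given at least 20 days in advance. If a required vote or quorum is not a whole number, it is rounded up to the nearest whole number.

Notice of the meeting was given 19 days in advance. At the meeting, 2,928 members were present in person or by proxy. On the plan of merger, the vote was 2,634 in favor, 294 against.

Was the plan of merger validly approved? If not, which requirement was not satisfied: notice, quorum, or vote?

Notice: 19 days given; 20 required. Not satisfied.
Quorum: 50% of 5,069 = 2,534.50, rounded up to 2,535; 2,928 present. Satisfied.
Vote: requires three-fifths of those present (2,928); 3/5 of 2928 = 1756.80, rounded up to 1757, so 1,757 needed; 2,634 in favor. Satisfied.

Invalid — notice requirement not satisfied.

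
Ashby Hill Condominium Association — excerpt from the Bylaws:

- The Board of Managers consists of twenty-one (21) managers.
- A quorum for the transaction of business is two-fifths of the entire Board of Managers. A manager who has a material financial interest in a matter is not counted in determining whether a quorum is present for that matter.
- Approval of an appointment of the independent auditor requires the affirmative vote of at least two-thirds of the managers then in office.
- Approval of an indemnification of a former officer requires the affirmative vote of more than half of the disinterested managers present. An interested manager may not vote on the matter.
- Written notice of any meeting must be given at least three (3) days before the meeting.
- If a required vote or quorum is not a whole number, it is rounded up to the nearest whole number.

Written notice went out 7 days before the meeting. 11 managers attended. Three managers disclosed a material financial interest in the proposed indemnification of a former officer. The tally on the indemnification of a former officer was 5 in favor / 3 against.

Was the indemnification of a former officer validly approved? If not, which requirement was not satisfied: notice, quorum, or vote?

Invalid — quorum requirement not satisfied.

Notice: 7 days given; 3 required (7 ≥ 3). Satisfied.
Quorum: 11 present, but the 3 interested managers do not count, leaving 8. Quorum is 9. Not satisfied.
Vote: the indemnification of a former officer requires a majority of the disinterested managers present (11 − 3 = 8). A majority of 8 is 5, so 5 affirmative votes are needed; 5 voted in favor. Satisfied. (Moot — without a quorum no business can be validly transacted.)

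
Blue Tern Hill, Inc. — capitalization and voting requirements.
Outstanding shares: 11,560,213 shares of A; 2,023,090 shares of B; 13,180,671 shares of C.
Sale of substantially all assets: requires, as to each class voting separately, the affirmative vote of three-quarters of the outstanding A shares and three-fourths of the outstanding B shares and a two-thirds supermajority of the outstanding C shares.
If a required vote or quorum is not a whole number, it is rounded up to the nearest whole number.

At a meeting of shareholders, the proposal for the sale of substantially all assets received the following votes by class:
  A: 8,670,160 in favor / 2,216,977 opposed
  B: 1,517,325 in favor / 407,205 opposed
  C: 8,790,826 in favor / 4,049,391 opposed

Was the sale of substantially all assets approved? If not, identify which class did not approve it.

Approved — every class gave the required vote.

A: 3/4 of 11560213 = 8670159.75, rounded up to 8670160; 8,670,160 required, 8,670,160 in favor — approved.
B: 3/4 of 2023090 = 1517317.50, rounded up to 1517318; 1,517,318 required, 1,517,325 in favor — approved.
C: 2/3 of 13180671 = 8787114; 8,787,114 required, 8,790,826 in favor — approved.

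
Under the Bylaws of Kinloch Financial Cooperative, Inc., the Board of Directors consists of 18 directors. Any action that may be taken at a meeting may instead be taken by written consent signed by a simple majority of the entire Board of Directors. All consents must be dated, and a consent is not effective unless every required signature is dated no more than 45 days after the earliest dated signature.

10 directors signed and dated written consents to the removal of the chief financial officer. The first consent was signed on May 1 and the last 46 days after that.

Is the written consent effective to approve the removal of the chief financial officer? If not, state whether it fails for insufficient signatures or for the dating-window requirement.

Signatures required: a simple majority of 18 — a majority of 18 is 10, so 10 needed; 10 signed. Sufficient.
Dating window: the latest signature is 46 days after the earliest; the limit is 45 days. Outside the window.

Not effective — dating-window requirement not satisfied.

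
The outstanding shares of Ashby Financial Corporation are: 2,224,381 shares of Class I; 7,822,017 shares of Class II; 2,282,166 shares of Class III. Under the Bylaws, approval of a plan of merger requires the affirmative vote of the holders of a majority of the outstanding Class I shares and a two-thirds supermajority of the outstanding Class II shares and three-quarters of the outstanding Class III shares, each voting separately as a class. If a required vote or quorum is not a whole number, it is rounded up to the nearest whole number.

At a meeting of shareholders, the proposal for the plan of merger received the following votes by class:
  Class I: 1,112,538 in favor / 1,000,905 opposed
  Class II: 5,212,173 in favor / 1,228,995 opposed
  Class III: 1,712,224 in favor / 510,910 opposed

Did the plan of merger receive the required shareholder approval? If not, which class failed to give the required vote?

Not approved — the Class II shares did not give the required vote.

Class I: a majority of 2224381 is 1112191; 1,112,191 required, 1,112,538 in favor — approved.
Class II: 2/3 of 7822017 = 5214678; 5,214,678 required, 5,212,173 in favor — not approved.
Class III: 3/4 of 2282166 = 1711624.50, rounded up to 1711625; 1,711,625 required, 1,712,224 in favor — approved.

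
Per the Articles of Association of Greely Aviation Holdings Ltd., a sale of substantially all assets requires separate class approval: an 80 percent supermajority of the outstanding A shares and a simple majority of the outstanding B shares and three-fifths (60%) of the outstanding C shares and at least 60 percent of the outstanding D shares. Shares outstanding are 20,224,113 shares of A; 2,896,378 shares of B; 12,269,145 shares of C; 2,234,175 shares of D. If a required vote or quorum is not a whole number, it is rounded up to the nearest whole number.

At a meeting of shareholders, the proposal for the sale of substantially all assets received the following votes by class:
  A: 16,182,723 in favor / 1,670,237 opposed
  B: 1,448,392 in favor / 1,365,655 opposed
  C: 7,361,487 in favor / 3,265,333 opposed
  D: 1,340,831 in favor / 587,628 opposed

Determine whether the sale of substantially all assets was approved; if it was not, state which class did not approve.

Approved — every class gave the required vote.

A: 4/5 of 20224113 = 16179290.40, rounded up to 16179291; 16,179,291 required, 16,182,723 in favor — approved.
B: a majority of 2896378 is 1448190; 1,448,190 required, 1,448,392 in favor — approved.
C: 3/5 of 12269145 = 7361487; 7,361,487 required, 7,361,487 in favor — approved.
D: 3/5 of 2234175 = 1340505; 1,340,505 required, 1,340,831 in favor — approved.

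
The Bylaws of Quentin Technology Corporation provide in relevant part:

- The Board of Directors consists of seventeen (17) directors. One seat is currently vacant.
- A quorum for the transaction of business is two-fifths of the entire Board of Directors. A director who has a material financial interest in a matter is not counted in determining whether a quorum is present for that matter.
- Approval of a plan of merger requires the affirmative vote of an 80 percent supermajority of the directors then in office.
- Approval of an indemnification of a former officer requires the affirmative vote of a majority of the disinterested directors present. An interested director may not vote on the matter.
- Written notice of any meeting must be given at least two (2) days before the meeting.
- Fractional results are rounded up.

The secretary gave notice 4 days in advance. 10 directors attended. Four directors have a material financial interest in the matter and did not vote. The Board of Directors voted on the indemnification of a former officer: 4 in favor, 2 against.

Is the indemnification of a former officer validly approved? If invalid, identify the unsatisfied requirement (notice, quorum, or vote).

Notice: 4 days given; 2 required (4 ≥ 2). Satisfied.
Quorum: 10 present, but the 4 interested directors do not count, leaving 6. Quorum is 7. Not satisfied.
Vote: the indemnification of a former officer requires a majority of the disinterested directors present (10 − 4 = 6). A majority of 6 is 4, so 4 affirmative votes are needed; 4 voted in favor. Satisfied. (Moot — without a quorum no business can be validly transacted.)

Invalid — quorum requirement not satisfied.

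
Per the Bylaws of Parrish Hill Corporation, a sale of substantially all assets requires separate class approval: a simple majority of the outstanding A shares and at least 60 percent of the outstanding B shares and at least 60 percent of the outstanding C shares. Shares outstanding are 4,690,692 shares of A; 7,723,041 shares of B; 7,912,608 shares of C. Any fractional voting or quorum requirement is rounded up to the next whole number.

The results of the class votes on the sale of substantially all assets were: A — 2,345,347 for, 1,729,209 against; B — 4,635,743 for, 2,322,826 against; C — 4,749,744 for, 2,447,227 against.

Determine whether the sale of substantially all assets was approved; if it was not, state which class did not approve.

Approved — every class gave the required vote.

A: a majority of 4690692 is 2345347; 2,345,347 required, 2,345,347 in favor — approved.
B: 3/5 of 7723041 = 4633824.60, rounded up to 4633825; 4,633,825 required, 4,635,743 in favor — approved.
C: 3/5 of 7912608 = 4747564.80, rounded up to 4747565; 4,747,565 required, 4,749,744 in favor — approved.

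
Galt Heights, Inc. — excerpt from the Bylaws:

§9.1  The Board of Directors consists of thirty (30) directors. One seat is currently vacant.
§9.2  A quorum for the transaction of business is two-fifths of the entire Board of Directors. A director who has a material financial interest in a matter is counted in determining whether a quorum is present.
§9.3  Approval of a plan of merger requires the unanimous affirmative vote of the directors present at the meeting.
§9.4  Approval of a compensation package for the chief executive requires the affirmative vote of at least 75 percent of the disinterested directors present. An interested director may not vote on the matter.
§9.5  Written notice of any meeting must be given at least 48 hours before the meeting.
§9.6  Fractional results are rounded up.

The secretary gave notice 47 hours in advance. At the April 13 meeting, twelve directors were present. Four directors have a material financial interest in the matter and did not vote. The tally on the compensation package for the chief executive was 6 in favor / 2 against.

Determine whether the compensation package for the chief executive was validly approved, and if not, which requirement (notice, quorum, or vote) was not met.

Notice: 47 hours given; 48 required (47 < 48). Not satisfied.
Quorum: 12 present (interested directors count toward quorum); quorum is 12. Satisfied.
Vote: the compensation package for the chief executive requires three-fourths of the disinterested directors present (12 − 4 = 8). 3/4 of 8 = 6, so 6 affirmative votes are needed; 6 voted in favor. Satisfied.

Invalid — notice requirement not satisfied.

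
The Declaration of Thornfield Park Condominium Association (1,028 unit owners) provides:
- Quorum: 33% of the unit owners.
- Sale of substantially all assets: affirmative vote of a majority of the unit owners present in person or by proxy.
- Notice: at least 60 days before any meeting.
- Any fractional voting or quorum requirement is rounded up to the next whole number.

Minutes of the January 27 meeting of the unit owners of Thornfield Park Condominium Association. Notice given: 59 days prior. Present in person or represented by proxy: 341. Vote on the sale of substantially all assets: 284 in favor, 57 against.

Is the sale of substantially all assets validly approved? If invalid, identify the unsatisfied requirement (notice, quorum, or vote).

Invalid — notice requirement not satisfied.

Notice: 59 days given; 60 required. Not satisfied.
Quorum: 33% of 1,028 = 339.24, rounded up to 340; 341 present. Satisfied.
Vote: requires a majority of those present (341); a majority of 341 is 171, so 171 needed; 284 in favor. Satisfied.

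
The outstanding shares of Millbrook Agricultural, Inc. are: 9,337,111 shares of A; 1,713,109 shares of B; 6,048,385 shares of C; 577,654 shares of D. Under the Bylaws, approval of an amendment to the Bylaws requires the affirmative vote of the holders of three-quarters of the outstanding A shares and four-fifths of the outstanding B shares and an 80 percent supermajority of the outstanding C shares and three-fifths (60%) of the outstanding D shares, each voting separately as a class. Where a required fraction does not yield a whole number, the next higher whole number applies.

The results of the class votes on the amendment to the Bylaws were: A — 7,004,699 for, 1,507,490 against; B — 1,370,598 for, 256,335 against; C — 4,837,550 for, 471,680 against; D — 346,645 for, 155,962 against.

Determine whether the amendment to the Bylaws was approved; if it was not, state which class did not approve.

A: 3/4 of 9337111 = 7002833.25, rounded up to 7002834; 7,002,834 required, 7,004,699 in favor — approved.
B: 4/5 of 1713109 = 1370487.20, rounded up to 1370488; 1,370,488 required, 1,370,598 in favor — approved.
C: 4/5 of 6048385 = 4838708; 4,838,708 required, 4,837,550 in favor — not approved.
D: 3/5 of 577654 = 346592.40, rounded up to 346593; 346,593 required, 346,645 in favor — approved.

Not approved — the C shares did not give the required vote.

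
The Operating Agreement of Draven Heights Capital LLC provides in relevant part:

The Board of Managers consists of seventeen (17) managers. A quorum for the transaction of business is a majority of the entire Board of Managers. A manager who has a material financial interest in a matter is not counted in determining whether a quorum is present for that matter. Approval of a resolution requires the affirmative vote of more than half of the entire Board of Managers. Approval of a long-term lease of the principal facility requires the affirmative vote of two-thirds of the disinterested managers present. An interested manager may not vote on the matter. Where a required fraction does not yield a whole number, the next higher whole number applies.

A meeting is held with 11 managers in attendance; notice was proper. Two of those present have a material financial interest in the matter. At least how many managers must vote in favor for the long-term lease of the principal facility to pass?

6

The long-term lease of the principal facility requires two-thirds of the disinterested managers present (11 − 2 = 9).
2/3 of 9 = 6.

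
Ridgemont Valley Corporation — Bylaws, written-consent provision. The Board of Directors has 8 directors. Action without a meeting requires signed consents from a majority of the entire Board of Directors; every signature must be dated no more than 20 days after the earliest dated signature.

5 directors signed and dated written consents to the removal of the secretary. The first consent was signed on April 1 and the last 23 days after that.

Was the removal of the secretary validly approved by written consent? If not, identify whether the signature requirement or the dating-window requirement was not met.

Not effective — dating-window requirement not satisfied.

Signatures required: a majority of 8 — a majority of 8 is 5, so 5 needed; 5 signed. Sufficient.
Dating window: the latest signature is 23 days after the earliest; the limit is 20 days. Outside the window.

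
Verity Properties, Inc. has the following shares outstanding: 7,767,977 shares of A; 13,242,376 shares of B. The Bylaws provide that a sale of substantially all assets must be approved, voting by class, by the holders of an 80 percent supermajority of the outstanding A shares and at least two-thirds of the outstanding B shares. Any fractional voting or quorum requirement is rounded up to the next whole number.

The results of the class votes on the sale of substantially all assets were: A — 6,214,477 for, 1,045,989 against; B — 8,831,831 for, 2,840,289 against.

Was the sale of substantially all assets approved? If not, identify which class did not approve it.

A: 4/5 of 7767977 = 6214381.60, rounded up to 6214382; 6,214,382 required, 6,214,477 in favor — approved.
B: 2/3 of 13242376 = 8828250.67, rounded up to 8828251; 8,828,251 required, 8,831,831 in favor — approved.

Approved — every class gave the required vote.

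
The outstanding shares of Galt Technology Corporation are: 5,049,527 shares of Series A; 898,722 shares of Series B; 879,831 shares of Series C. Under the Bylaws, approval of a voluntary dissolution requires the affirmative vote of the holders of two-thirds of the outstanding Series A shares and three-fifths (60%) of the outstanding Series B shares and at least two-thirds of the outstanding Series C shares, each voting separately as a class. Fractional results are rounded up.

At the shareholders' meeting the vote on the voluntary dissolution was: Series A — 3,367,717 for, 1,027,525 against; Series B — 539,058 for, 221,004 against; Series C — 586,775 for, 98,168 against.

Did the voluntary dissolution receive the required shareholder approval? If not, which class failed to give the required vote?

Series A: 2/3 of 5049527 = 3366351.33, rounded up to 3366352; 3,366,352 required, 3,367,717 in favor — approved.
Series B: 3/5 of 898722 = 539233.20, rounded up to 539234; 539,234 required, 539,058 in favor — not approved.
Series C: 2/3 of 879831 = 586554; 586,554 required, 586,775 in favor — approved.

Not approved — the Series B shares did not give the required vote.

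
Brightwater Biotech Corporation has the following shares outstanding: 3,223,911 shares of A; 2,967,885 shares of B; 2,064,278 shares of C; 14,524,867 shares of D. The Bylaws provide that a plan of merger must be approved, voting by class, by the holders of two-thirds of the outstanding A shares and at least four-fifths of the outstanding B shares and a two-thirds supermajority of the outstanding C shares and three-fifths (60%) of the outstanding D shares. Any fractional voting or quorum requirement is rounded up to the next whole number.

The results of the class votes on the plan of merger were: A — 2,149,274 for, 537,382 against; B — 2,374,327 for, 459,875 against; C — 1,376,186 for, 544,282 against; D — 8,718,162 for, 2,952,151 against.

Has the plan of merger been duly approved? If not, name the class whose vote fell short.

Approved — every class gave the required vote.

A: 2/3 of 3223911 = 2149274; 2,149,274 required, 2,149,274 in favor — approved.
B: 4/5 of 2967885 = 2374308; 2,374,308 required, 2,374,327 in favor — approved.
C: 2/3 of 2064278 = 1376185.33, rounded up to 1376186; 1,376,186 required, 1,376,186 in favor — approved.
D: 3/5 of 14524867 = 8714920.20, rounded up to 8714921; 8,714,921 required, 8,718,162 in favor — approved.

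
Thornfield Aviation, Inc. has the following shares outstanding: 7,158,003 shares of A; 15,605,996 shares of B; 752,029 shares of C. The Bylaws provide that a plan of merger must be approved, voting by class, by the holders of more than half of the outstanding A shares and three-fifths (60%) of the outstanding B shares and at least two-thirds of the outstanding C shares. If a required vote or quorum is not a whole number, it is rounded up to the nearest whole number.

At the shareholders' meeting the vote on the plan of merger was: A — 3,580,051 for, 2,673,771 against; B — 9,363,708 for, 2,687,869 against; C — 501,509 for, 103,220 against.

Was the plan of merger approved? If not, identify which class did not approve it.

Approved — every class gave the required vote.

A: a majority of 7158003 is 3579002; 3,579,002 required, 3,580,051 in favor — approved.
B: 3/5 of 15605996 = 9363597.60, rounded up to 9363598; 9,363,598 required, 9,363,708 in favor — approved.
C: 2/3 of 752029 = 501352.67, rounded up to 501353; 501,353 required, 501,509 in favor — approved.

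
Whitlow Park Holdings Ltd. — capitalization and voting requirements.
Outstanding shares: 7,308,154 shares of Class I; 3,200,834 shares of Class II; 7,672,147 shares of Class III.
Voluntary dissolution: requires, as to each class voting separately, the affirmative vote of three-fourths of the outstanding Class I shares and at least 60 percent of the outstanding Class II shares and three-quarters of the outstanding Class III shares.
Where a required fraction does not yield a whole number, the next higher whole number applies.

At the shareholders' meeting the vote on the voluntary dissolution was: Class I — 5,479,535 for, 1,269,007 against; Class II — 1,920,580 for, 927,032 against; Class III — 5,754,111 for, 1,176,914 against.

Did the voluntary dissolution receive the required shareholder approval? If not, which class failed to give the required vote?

Not approved — the Class I shares did not give the required vote.

Class I: 3/4 of 7308154 = 5481115.50, rounded up to 5481116; 5,481,116 required, 5,479,535 in favor — not approved.
Class II: 3/5 of 3200834 = 1920500.40, rounded up to 1920501; 1,920,501 required, 1,920,580 in favor — approved.
Class III: 3/4 of 7672147 = 5754110.25, rounded up to 5754111; 5,754,111 required, 5,754,111 in favor — approved.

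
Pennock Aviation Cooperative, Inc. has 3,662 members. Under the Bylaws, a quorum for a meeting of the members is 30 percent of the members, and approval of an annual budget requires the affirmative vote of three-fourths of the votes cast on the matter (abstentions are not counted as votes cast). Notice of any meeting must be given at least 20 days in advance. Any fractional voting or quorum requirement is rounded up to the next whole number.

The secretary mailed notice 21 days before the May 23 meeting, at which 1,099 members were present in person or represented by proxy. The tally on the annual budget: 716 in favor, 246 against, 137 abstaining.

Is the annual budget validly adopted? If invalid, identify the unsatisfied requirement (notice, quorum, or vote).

Invalid — vote requirement not satisfied.

Notice: 21 days given; 20 required. Satisfied.
Quorum: 30% of 3,662 = 1,098.60, rounded up to 1,099; 1,099 present. Satisfied.
Vote: requires three-fourths of the votes cast (1,099 − 137 abstaining = 962); 3/4 of 962 = 721.50, rounded up to 722, so 722 needed; 716 in favor. Not satisfied.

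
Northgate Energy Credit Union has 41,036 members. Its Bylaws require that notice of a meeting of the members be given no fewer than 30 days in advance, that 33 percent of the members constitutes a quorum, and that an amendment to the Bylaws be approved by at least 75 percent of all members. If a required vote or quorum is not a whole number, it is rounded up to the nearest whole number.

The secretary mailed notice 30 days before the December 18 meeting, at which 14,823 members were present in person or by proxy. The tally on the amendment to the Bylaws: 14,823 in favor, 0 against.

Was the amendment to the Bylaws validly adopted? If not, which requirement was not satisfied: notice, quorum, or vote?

Notice: 30 days given; 30 required. Satisfied.
Quorum: 33% of 41,036 = 13,541.88, rounded up to 13,542; 14,823 present. Satisfied.
Vote: requires three-fourths of all members (41,036); 3/4 of 41036 = 30777, so 30,777 needed; 14,823 in favor. Not satisfied.

Invalid — vote requirement not satisfied.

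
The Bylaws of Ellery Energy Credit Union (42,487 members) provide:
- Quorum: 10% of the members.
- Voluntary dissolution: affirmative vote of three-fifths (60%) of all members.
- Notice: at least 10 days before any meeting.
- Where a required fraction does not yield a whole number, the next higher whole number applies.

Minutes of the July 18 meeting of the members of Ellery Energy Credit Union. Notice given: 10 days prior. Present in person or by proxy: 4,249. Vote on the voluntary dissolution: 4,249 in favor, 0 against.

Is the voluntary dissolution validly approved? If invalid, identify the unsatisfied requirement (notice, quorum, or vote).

Notice: 10 days given; 10 required. Satisfied.
Quorum: 10% of 42,487 = 4,248.70, rounded up to 4,249; 4,249 present. Satisfied.
Vote: requires three-fifths of all members (42,487); 3/5 of 42487 = 25492.20, rounded up to 25493, so 25,493 needed; 4,249 in favor. Not satisfied.

Invalid — vote requirement not satisfied.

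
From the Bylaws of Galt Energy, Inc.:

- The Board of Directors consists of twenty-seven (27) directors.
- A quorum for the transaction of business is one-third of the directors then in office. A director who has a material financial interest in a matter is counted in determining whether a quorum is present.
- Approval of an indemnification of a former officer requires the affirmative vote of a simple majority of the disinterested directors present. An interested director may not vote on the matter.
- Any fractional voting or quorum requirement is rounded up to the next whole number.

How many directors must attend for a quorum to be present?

1/3 of 27 = 9.

9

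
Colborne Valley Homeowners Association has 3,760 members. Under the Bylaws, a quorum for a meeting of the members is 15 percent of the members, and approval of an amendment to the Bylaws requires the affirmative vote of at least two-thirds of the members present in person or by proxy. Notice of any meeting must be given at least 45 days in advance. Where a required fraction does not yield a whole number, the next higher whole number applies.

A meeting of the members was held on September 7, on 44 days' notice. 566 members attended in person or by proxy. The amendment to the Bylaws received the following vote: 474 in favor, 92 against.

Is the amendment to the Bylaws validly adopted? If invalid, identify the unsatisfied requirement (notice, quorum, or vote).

Invalid — notice requirement not satisfied.

Notice: 44 days given; 45 required. Not satisfied.
Quorum: 15% of 3,760 = 564; 566 present. Satisfied.
Vote: requires two-thirds of those present (566); 2/3 of 566 = 377.33, rounded up to 378, so 378 needed; 474 in favor. Satisfied.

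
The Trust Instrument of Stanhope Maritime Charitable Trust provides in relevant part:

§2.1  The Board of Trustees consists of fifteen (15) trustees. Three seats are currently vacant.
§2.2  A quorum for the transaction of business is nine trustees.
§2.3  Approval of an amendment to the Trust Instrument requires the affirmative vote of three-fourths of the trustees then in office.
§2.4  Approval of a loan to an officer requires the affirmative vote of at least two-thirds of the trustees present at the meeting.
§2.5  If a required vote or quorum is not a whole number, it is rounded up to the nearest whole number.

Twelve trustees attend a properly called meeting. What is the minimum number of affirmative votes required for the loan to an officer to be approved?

8

The loan to an officer requires two-thirds of the trustees present (12).
2/3 of 12 = 8.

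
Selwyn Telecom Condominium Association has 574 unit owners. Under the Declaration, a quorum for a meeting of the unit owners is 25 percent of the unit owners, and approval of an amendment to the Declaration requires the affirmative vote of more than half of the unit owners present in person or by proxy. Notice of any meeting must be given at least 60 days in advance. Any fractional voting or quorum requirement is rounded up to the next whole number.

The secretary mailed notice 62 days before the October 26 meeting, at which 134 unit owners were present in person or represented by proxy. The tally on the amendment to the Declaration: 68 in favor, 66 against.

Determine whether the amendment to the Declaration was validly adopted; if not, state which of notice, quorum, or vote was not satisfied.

Invalid — quorum requirement not satisfied.

Notice: 62 days given; 60 required. Satisfied.
Quorum: 25% of 574 = 143.50, rounded up to 144; 134 present. Not satisfied.
Vote: requires a majority of those present (134); a majority of 134 is 68, so 68 needed; 68 in favor. Satisfied.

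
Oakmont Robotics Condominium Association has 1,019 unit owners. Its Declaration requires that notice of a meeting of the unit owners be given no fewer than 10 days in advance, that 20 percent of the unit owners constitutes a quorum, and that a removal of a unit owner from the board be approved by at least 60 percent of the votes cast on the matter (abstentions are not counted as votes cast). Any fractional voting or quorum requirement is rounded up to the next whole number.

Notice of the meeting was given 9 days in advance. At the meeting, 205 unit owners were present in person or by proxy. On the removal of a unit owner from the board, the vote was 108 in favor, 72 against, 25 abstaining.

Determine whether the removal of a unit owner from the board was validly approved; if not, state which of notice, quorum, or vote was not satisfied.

Notice: 9 days given; 10 required. Not satisfied.
Quorum: 20% of 1,019 = 203.80, rounded up to 204; 205 present. Satisfied.
Vote: requires three-fifths of the votes cast (205 − 25 abstaining = 180); 3/5 of 180 = 108, so 108 needed; 108 in favor. Satisfied.

Invalid — notice requirement not satisfied.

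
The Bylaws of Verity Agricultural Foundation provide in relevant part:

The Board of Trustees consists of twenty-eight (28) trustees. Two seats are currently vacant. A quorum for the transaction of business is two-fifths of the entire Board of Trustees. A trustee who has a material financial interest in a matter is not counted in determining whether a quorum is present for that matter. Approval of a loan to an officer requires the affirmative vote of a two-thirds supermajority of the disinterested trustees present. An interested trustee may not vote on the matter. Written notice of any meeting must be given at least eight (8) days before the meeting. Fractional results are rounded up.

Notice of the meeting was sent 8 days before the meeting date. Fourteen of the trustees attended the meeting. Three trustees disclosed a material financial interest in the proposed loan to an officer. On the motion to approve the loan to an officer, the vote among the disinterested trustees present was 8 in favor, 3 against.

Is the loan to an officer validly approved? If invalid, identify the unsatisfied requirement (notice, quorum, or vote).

Invalid — quorum requirement not satisfied.

Notice: 8 days given; 8 required (8 ≥ 8). Satisfied.
Quorum: 14 present, but the 3 interested trustees do not count, leaving 11. Quorum is 12. Not satisfied.
Vote: the loan to an officer requires two-thirds of the disinterested trustees present (14 − 3 = 11). 2/3 of 11 = 7.33, rounded up to 8, so 8 affirmative votes are needed; 8 voted in favor. Satisfied. (Moot — without a quorum no business can be validly transacted.)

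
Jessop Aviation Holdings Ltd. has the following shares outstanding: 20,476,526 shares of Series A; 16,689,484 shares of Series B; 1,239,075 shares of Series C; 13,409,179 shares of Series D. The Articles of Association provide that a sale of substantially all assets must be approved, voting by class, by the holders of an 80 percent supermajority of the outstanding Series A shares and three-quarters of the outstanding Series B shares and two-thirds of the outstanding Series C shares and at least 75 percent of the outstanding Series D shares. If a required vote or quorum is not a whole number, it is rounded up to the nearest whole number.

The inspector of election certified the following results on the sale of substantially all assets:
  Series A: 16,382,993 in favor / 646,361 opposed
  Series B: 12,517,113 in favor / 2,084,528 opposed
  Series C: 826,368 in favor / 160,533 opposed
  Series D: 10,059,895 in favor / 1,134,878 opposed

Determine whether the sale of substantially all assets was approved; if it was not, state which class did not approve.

Series A: 4/5 of 20476526 = 16381220.80, rounded up to 16381221; 16,381,221 required, 16,382,993 in favor — approved.
Series B: 3/4 of 16689484 = 12517113; 12,517,113 required, 12,517,113 in favor — approved.
Series C: 2/3 of 1239075 = 826050; 826,050 required, 826,368 in favor — approved.
Series D: 3/4 of 13409179 = 10056884.25, rounded up to 10056885; 10,056,885 required, 10,059,895 in favor — approved.

Approved — every class gave the required vote.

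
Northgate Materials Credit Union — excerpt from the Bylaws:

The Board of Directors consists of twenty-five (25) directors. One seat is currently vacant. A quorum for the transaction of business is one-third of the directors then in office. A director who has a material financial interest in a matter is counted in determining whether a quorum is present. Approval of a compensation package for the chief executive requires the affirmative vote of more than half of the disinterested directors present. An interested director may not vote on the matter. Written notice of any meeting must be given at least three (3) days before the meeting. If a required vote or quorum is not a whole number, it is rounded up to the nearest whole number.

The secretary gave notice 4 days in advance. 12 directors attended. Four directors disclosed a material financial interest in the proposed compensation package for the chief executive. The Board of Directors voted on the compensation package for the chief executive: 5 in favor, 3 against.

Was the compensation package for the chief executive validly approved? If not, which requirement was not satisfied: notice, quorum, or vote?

Notice: 4 days given; 3 required (4 ≥ 3). Satisfied.
Quorum: 12 present (interested directors count toward quorum); quorum is 8. Satisfied.
Vote: the compensation package for the chief executive requires a majority of the disinterested directors present (12 − 4 = 8). A majority of 8 is 5, so 5 affirmative votes are needed; 5 voted in favor. Satisfied.

Valid — all requirements satisfied.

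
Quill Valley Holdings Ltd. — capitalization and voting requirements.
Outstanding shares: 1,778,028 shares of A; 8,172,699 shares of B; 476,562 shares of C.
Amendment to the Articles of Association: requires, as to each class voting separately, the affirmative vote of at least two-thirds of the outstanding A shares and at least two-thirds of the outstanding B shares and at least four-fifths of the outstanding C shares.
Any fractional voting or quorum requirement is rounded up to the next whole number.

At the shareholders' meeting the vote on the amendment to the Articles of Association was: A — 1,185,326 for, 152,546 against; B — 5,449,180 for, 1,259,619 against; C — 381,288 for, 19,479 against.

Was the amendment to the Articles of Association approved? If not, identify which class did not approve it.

A: 2/3 of 1778028 = 1185352; 1,185,352 required, 1,185,326 in favor — not approved.
B: 2/3 of 8172699 = 5448466; 5,448,466 required, 5,449,180 in favor — approved.
C: 4/5 of 476562 = 381249.60, rounded up to 381250; 381,250 required, 381,288 in favor — approved.

Not approved — the A shares did not give the required vote.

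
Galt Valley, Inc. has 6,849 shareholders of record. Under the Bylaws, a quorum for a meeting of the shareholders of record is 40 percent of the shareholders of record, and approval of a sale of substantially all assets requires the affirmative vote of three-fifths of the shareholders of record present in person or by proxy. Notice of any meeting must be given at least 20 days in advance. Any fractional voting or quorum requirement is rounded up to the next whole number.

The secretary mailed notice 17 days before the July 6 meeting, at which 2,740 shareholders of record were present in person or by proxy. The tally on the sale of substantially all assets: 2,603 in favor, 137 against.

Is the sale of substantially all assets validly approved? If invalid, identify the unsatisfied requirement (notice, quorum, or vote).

Notice: 17 days given; 20 required. Not satisfied.
Quorum: 40% of 6,849 = 2,739.60, rounded up to 2,740; 2,740 present. Satisfied.
Vote: requires three-fifths of those present (2,740); 3/5 of 2740 = 1644, so 1,644 needed; 2,603 in favor. Satisfied.

Invalid — notice requirement not satisfied.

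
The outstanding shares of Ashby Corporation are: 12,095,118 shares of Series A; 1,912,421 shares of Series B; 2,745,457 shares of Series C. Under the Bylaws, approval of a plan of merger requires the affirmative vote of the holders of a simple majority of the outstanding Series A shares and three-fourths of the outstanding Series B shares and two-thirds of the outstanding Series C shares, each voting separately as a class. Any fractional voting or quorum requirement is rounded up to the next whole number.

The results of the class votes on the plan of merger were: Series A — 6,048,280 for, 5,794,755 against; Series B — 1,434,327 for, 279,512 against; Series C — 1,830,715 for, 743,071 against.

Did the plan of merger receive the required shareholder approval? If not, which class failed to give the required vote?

Series A: a majority of 12095118 is 6047560; 6,047,560 required, 6,048,280 in favor — approved.
Series B: 3/4 of 1912421 = 1434315.75, rounded up to 1434316; 1,434,316 required, 1,434,327 in favor — approved.
Series C: 2/3 of 2745457 = 1830304.67, rounded up to 1830305; 1,830,305 required, 1,830,715 in favor — approved.

Approved — every class gave the required vote.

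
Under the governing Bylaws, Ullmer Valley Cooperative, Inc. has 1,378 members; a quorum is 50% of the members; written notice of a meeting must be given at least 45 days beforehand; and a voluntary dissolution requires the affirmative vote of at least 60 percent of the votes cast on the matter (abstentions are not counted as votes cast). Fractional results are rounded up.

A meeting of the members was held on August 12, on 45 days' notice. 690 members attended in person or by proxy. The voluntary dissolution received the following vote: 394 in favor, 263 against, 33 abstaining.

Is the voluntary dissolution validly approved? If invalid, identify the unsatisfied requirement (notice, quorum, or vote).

Invalid — vote requirement not satisfied.

Notice: 45 days given; 45 required. Satisfied.
Quorum: 50% of 1,378 = 689; 690 present. Satisfied.
Vote: requires three-fifths of the votes cast (690 − 33 abstaining = 657); 3/5 of 657 = 394.20, rounded up to 395, so 395 needed; 394 in favor. Not satisfied.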